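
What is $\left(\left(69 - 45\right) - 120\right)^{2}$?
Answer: $9216$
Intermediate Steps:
$\left(\left(69 - 45\right) - 120\right)^{2} = \left(24 - 120\right)^{2} = \left(-96\right)^{2} = 9216$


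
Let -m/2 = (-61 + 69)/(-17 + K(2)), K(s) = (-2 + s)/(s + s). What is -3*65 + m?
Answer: -3299/17 ≈ -194.06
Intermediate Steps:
K(s) = (-2 + s)/(2*s) (K(s) = (-2 + s)/((2*s)) = (-2 + s)*(1/(2*s)) = (-2 + s)/(2*s))
m = 16/17 (m = -2*(-61 + 69)/(-17 + (½)*(-2 + 2)/2) = -16/(-17 + (½)*(½)*0) = -16/(-17 + 0) = -16/(-17) = -16*(-1)/17 = -2*(-8/17) = 16/17 ≈ 0.94118)
-3*65 + m = -3*65 + 16/17 = -195 + 16/17 = -3299/17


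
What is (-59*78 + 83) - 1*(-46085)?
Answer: 41566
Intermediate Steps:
(-59*78 + 83) - 1*(-46085) = (-4602 + 83) + 46085 = -4519 + 46085 = 41566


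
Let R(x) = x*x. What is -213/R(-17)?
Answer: -213/289 ≈ -0.73702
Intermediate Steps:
R(x) = x²
-213/R(-17) = -213/((-17)²) = -213/289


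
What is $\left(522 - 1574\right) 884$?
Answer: $-929968$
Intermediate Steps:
$\left(522 - 1574\right) 884 = \left(-1052\right) 884 = -929968$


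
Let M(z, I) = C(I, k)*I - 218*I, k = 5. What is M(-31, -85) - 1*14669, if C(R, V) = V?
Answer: 3436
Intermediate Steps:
M(z, I) = -213*I (M(z, I) = 5*I - 218*I = -213*I)
M(-31, -85) - 1*14669 = -213*(-85) - 1*14669 = 18105 - 14669 = 3436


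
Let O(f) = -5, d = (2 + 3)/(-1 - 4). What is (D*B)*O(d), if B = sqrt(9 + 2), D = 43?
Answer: -215*sqrt(11) ≈ -713.07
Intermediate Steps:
d = -1 (d = 5/(-5) = 5*(-1/5) = -1)
B = sqrt(11) ≈ 3.3166
(D*B)*O(d) = (43*sqrt(11))*(-5) = -215*sqrt(11)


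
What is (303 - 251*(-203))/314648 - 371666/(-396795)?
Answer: 17160261011/15606344145 ≈ 1.0996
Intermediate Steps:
(303 - 251*(-203))/314648 - 371666/(-396795) = (303 + 50953)*(1/314648) - 371666*(-1/396795) = 51256*(1/314648) + 371666/396795 = 6407/39331 + 371666/396795 = 17160261011/15606344145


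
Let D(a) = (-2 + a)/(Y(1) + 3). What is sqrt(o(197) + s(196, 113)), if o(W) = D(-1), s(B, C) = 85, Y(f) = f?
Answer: sqrt(337)/2 ≈ 9.1788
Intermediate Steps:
D(a) = -1/2 + a/4 (D(a) = (-2 + a)/(1 + 3) = (-2 + a)/4 = (-2 + a)*(1/4) = -1/2 + a/4)
o(W) = -3/4 (o(W) = -1/2 + (1/4)*(-1) = -1/2 - 1/4 = -3/4)
sqrt(o(197) + s(196, 113)) = sqrt(-3/4 + 85) = sqrt(337/4) = sqrt(337)/2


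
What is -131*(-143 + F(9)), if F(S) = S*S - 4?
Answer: 8646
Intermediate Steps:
F(S) = -4 + S² (F(S) = S² - 4 = -4 + S²)
-131*(-143 + F(9)) = -131*(-143 + (-4 + 9²)) = -131*(-143 + (-4 + 81)) = -131*(-143 + 77) = -131*(-66) = 8646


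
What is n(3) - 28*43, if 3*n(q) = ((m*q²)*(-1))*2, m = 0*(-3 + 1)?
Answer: -1204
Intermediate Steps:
m = 0 (m = 0*(-2) = 0)
n(q) = 0 (n(q) = (((0*q²)*(-1))*2)/3 = ((0*(-1))*2)/3 = (0*2)/3 = (⅓)*0 = 0)
n(3) - 28*43 = 0 - 28*43 = 0 - 1204 = -1204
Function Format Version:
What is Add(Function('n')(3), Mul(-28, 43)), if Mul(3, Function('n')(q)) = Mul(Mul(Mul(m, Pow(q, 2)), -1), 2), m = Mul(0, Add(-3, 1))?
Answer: -1204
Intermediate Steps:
m = 0 (m = Mul(0, -2) = 0)
Function('n')(q) = 0 (Function('n')(q) = Mul(Rational(1, 3), Mul(Mul(Mul(0, Pow(q, 2)), -1), 2)) = Mul(Rational(1, 3), Mul(Mul(0, -1), 2)) = Mul(Rational(1, 3), Mul(0, 2)) = Mul(Rational(1, 3), 0) = 0)
Add(Function('n')(3), Mul(-28, 43)) = Add(0, Mul(-28, 43)) = Add(0, -1204) = -1204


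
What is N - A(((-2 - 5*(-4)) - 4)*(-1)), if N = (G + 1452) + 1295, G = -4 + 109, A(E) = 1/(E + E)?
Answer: 79857/28 ≈ 2852.0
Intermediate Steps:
A(E) = 1/(2*E)
G = 105
N = 2852 (N = (105 + 1452) + 1295 = 1557 + 1295 = 2852)
N - A(((-2 - 5*(-4)) - 4)*(-1)) = 2852 - 1/(2*(((-2 - 5*(-4)) - 4)*(-1))) = 2852 - 1/(2*(((-2 + 20) - 4)*(-1))) = 2852 - 1/(2*((18 - 4)*(-1))) = 2852 - 1/(2*(14*(-1))) = 2852 - 1/(2*(-14)) = 2852 - (-1)/(2*14) = 2852 - 1*(-1/28) = 2852 + 1/28 = 79857/28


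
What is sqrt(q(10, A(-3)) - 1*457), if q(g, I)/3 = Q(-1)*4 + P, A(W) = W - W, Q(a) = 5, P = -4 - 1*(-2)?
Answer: I*sqrt(403) ≈ 20.075*I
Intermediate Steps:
P = -2 (P = -4 + 2 = -2)
A(W) = 0
q(g, I) = 54 (q(g, I) = 3*(5*4 - 2) = 3*(20 - 2) = 3*18 = 54)
sqrt(q(10, A(-3)) - 1*457) = sqrt(54 - 1*457) = sqrt(54 - 457) = sqrt(-403) = I*sqrt(403)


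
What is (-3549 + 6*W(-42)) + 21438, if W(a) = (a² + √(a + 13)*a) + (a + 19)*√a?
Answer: 28473 - 252*I*√29 - 138*I*√42 ≈ 28473.0 - 2251.4*I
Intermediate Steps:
W(a) = a² + a*√(13 + a) + √a*(19 + a) (W(a) = (a² + √(13 + a)*a) + (19 + a)*√a = (a² + a*√(13 + a)) + √a*(19 + a) = a² + a*√(13 + a) + √a*(19 + a))
(-3549 + 6*W(-42)) + 21438 = (-3549 + 6*((-42)² + (-42)^(3/2) + 19*√(-42) - 42*√(13 - 42))) + 21438 = (-3549 + 6*(1764 - 42*I*√42 + 19*(I*√42) - 42*I*√29)) + 21438 = (-3549 + 6*(1764 - 42*I*√42 + 19*I*√42 - 42*I*√29)) + 21438 = (-3549 + 6*(1764 - 42*I*√29 - 23*I*√42)) + 21438 = (-3549 + (10584 - 252*I*√29 - 138*I*√42)) + 21438 = (7035 - 252*I*√29 - 138*I*√42) + 21438 = 28473 - 252*I*√29 - 138*I*√42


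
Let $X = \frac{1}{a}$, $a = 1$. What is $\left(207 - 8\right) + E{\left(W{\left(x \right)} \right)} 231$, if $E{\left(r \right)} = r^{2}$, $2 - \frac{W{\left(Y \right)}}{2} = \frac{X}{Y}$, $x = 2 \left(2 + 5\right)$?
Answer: $\frac{25450}{7} \approx 3635.7$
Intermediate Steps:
$X = 1$ ($X = 1^{-1} = 1$)
$x = 14$ ($x = 2 \cdot 7 = 14$)
$W{\left(Y \right)} = 4 - \frac{2}{Y}$ ($W{\left(Y \right)} = 4 - 2 \cdot 1 \frac{1}{Y} = 4 - \frac{2}{Y}$)
$\left(207 - 8\right) + E{\left(W{\left(x \right)} \right)} 231 = \left(207 - 8\right) + \left(4 - \frac{2}{14}\right)^{2} \cdot 231 = 199 + \left(4 - \frac{1}{7}\right)^{2} \cdot 231 = 199 + \left(\frac{27}{7}\right)^{2} \cdot 231 = 199 + \frac{729}{49} \cdot 231 = 199 + \frac{24057}{7} = \frac{25450}{7}$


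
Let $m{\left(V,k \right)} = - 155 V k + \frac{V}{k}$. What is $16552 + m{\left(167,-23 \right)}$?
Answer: $\frac{14073694}{23} \approx 6.119 \cdot 10^{5}$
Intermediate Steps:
$m{\left(V,k \right)} = \frac{V}{k} - 155 V k$ ($m{\left(V,k \right)} = - 155 V k + \frac{V}{k} = \frac{V}{k} - 155 V k$)
$16552 + m{\left(167,-23 \right)} = 16552 + \left(\frac{167}{-23} - 25885 \left(-23\right)\right) = 16552 + \left(167 \left(- \frac{1}{23}\right) + 595355\right) = 16552 + \left(- \frac{167}{23} + 595355\right) = 16552 + \frac{13692998}{23} = \frac{14073694}{23}$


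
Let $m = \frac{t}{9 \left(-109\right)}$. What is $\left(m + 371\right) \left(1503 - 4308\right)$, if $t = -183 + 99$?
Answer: $- \frac{113457575}{109} \approx -1.0409 \cdot 10^{6}$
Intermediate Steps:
$t = -84$
$m = \frac{28}{327}$ ($m = - \frac{84}{9 \left(-109\right)} = - \frac{84}{-981} = \left(-84\right) \left(- \frac{1}{981}\right) = \frac{28}{327} \approx 0.085627$)
$\left(m + 371\right) \left(1503 - 4308\right) = \left(\frac{28}{327} + 371\right) \left(1503 - 4308\right) = \frac{121345}{327} \left(-2805\right) = - \frac{113457575}{109}$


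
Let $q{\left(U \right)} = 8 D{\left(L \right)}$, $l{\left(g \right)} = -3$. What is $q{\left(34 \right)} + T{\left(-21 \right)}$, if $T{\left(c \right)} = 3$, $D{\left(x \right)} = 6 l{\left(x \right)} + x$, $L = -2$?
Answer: $-157$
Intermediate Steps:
$D{\left(x \right)} = -18 + x$ ($D{\left(x \right)} = 6 \left(-3\right) + x = -18 + x$)
$q{\left(U \right)} = -160$ ($q{\left(U \right)} = 8 \left(-18 - 2\right) = 8 \left(-20\right) = -160$)
$q{\left(34 \right)} + T{\left(-21 \right)} = -160 + 3 = -157$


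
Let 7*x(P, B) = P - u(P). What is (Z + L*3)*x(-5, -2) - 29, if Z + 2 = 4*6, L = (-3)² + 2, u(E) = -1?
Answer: -423/7 ≈ -60.429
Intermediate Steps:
L = 11 (L = 9 + 2 = 11)
Z = 22 (Z = -2 + 4*6 = -2 + 24 = 22)
x(P, B) = ⅐ + P/7 (x(P, B) = (P - 1*(-1))/7 = (P + 1)/7 = (1 + P)/7 = ⅐ + P/7)
(Z + L*3)*x(-5, -2) - 29 = (22 + 11*3)*(⅐ + (⅐)*(-5)) - 29 = (22 + 33)*(⅐ - 5/7) - 29 = 55*(-4/7) - 29 = -220/7 - 29 = -423/7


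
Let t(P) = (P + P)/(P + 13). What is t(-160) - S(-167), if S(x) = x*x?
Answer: -4099363/147 ≈ -27887.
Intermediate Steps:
S(x) = x²
t(P) = 2*P/(13 + P) (t(P) = (2*P)/(13 + P) = 2*P/(13 + P))
t(-160) - S(-167) = 2*(-160)/(13 - 160) - 1*(-167)² = 2*(-160)/(-147) - 1*27889 = 2*(-160)*(-1/147) - 27889 = 320/147 - 27889 = -4099363/147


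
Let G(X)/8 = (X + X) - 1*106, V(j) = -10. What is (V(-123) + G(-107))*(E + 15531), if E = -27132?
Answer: 29814570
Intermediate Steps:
G(X) = -848 + 16*X (G(X) = 8*((X + X) - 1*106) = 8*(2*X - 106) = 8*(-106 + 2*X) = -848 + 16*X)
(V(-123) + G(-107))*(E + 15531) = (-10 + (-848 + 16*(-107)))*(-27132 + 15531) = (-10 + (-848 - 1712))*(-11601) = (-10 - 2560)*(-11601) = -2570*(-11601) = 29814570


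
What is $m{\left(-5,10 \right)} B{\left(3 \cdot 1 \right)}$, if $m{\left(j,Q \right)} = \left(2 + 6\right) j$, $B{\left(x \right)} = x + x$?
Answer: $-240$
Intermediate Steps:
$B{\left(x \right)} = 2 x$
$m{\left(j,Q \right)} = 8 j$
$m{\left(-5,10 \right)} B{\left(3 \cdot 1 \right)} = 8 \left(-5\right) 2 \cdot 3 \cdot 1 = - 40 \cdot 2 \cdot 3 = \left(-40\right) 6 = -240$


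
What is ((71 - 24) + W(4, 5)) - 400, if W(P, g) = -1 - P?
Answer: -358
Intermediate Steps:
((71 - 24) + W(4, 5)) - 400 = ((71 - 24) + (-1 - 1*4)) - 400 = (47 + (-1 - 4)) - 400 = (47 - 5) - 400 = 42 - 400 = -358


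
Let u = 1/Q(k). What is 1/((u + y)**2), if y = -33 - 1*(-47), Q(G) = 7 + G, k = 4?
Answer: 121/24025 ≈ 0.0050364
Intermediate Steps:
y = 14 (y = -33 + 47 = 14)
u = 1/11 (u = 1/(7 + 4) = 1/11 ≈ 0.090909)
1/((u + y)**2) = 1/((1/11 + 14)**2) = 1/((155/11)**2) = 1/(24025/121) = 121/24025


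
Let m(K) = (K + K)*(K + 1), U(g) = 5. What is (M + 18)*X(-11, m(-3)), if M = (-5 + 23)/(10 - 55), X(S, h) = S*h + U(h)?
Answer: -11176/5 ≈ -2235.2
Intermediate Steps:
m(K) = 2*K*(1 + K) (m(K) = (2*K)*(1 + K) = 2*K*(1 + K))
X(S, h) = 5 + S*h (X(S, h) = S*h + 5 = 5 + S*h)
M = -2/5 (M = 18/(-45) = 18*(-1/45) = -2/5 ≈ -0.40000)
(M + 18)*X(-11, m(-3)) = (-2/5 + 18)*(5 - 22*(-3)*(1 - 3)) = 88*(5 - 22*(-3)*(-2))/5 = 88*(5 - 11*12)/5 = 88*(5 - 132)/5 = (88/5)*(-127) = -11176/5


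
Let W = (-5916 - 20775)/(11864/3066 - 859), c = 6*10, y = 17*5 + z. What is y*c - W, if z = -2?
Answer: 6487439397/1310915 ≈ 4948.8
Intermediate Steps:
y = 83 (y = 17*5 - 2 = 85 - 2 = 83)
c = 60
W = 40917303/1310915 (W = -26691/(11864*(1/3066) - 859) = -26691/(5932/1533 - 859) = -26691/(-1310915/1533) = -26691*(-1533/1310915) = 40917303/1310915 ≈ 31.213)
y*c - W = 83*60 - 1*40917303/1310915 = 4980 - 40917303/1310915 = 6487439397/1310915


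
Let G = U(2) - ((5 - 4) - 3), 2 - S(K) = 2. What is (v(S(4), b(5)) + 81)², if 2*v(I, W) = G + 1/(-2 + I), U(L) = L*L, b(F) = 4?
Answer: 112225/16 ≈ 7014.1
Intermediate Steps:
S(K) = 0 (S(K) = 2 - 1*2 = 2 - 2 = 0)
U(L) = L²
G = 6 (G = 2² - ((5 - 4) - 3) = 4 - (1 - 3) = 4 - 1*(-2) = 4 + 2 = 6)
v(I, W) = 3 + 1/(2*(-2 + I)) (v(I, W) = (6 + 1/(-2 + I))/2 = 3 + 1/(2*(-2 + I)))
(v(S(4), b(5)) + 81)² = ((-11 + 6*0)/(2*(-2 + 0)) + 81)² = ((½)*(-11 + 0)/(-2) + 81)² = ((½)*(-½)*(-11) + 81)² = (11/4 + 81)² = (335/4)² = 112225/16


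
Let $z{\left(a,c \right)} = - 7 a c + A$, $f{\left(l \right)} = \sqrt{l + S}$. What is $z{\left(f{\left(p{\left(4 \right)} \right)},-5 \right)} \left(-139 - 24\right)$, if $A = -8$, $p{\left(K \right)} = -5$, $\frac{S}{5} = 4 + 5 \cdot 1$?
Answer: $1304 - 11410 \sqrt{10} \approx -34778.0$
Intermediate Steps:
$S = 45$ ($S = 5 \left(4 + 5 \cdot 1\right) = 5 \left(4 + 5\right) = 5 \cdot 9 = 45$)
$f{\left(l \right)} = \sqrt{45 + l}$ ($f{\left(l \right)} = \sqrt{l + 45} = \sqrt{45 + l}$)
$z{\left(a,c \right)} = -8 - 7 a c$ ($z{\left(a,c \right)} = - 7 a c - 8 = -8 - 7 a c$)
$z{\left(f{\left(p{\left(4 \right)} \right)},-5 \right)} \left(-139 - 24\right) = \left(-8 - 7 \sqrt{45 - 5} \left(-5\right)\right) \left(-139 - 24\right) = \left(-8 - 7 \sqrt{40} \left(-5\right)\right) \left(-163\right) = \left(-8 - 7 \cdot 2 \sqrt{10} \left(-5\right)\right) \left(-163\right) = \left(-8 + 70 \sqrt{10}\right) \left(-163\right) = 1304 - 11410 \sqrt{10}$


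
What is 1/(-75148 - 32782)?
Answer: -1/107930 ≈ -9.2653e-6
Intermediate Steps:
1/(-75148 - 32782) = 1/(-107930) = -1/107930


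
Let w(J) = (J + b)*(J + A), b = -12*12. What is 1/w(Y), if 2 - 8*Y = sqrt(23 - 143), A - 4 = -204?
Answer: -16*I/(-459395*I + 1374*sqrt(30)) ≈ 3.4819e-5 - 5.704e-7*I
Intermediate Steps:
b = -144
A = -200 (A = 4 - 204 = -200)
Y = 1/4 - I*sqrt(30)/4 (Y = 1/4 - sqrt(23 - 143)/8 = 1/4 - I*sqrt(30)/4 ≈ 0.25 - 1.3693*I)
w(J) = (-200 + J)*(-144 + J) (w(J) = (J - 144)*(J - 200) = (-144 + J)*(-200 + J) = (-200 + J)*(-144 + J))
1/w(Y) = 1/(28800 + (1/4 - I*sqrt(30)/4)**2 - 344*(1/4 - I*sqrt(30)/4)) = 1/(28800 + (1/4 - I*sqrt(30)/4)**2 + (-86 + 86*I*sqrt(30))) = 1/(28714 + (1/4 - I*sqrt(30)/4)**2 + 86*I*sqrt(30))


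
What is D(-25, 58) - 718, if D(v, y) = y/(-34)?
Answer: -12235/17 ≈ -719.71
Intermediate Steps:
D(v, y) = -y/34 (D(v, y) = y*(-1/34) = -y/34)
D(-25, 58) - 718 = -1/34*58 - 718 = -29/17 - 718 = -12235/17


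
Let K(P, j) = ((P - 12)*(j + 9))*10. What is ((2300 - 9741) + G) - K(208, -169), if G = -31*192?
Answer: 300207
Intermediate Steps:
G = -5952
K(P, j) = 10*(-12 + P)*(9 + j) (K(P, j) = ((-12 + P)*(9 + j))*10 = 10*(-12 + P)*(9 + j))
((2300 - 9741) + G) - K(208, -169) = ((2300 - 9741) - 5952) - (-1080 - 120*(-169) + 90*208 + 10*208*(-169)) = (-7441 - 5952) - (-1080 + 20280 + 18720 - 351520) = -13393 - 1*(-313600) = -13393 + 313600 = 300207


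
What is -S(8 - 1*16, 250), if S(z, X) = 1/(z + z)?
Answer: 1/16 ≈ 0.062500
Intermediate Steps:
S(z, X) = 1/(2*z)
-S(8 - 1*16, 250) = -1/(2*(8 - 1*16)) = -1/(2*(8 - 16)) = -1/(2*(-8)) = -(-1)/(2*8) = -1*(-1/16) = 1/16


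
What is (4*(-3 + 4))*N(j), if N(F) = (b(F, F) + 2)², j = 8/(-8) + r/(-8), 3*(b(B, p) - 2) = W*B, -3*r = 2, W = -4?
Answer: 8836/81 ≈ 109.09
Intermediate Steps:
r = -⅔ (r = -⅓*2 = -⅔ ≈ -0.66667)
b(B, p) = 2 - 4*B/3 (b(B, p) = 2 + (-4*B)/3 = 2 - 4*B/3)
j = -11/12 (j = 8/(-8) - ⅔/(-8) = 8*(-⅛) - ⅔*(-⅛) = -1 + 1/12 = -11/12 ≈ -0.91667)
N(F) = (4 - 4*F/3)² (N(F) = ((2 - 4*F/3) + 2)² = (4 - 4*F/3)²)
(4*(-3 + 4))*N(j) = (4*(-3 + 4))*(16*(3 - 1*(-11/12))²/9) = (4*1)*(16*(3 + 11/12)²/9) = 4*(16*(47/12)²/9) = 4*((16/9)*(2209/144)) = 4*(2209/81) = 8836/81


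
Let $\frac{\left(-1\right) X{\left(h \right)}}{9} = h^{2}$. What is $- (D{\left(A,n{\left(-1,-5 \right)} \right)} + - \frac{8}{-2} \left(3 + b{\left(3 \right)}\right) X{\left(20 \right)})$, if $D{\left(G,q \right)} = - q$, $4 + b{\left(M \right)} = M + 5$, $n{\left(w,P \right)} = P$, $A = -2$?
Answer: $100795$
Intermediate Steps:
$b{\left(M \right)} = 1 + M$ ($b{\left(M \right)} = -4 + \left(M + 5\right) = -4 + \left(5 + M\right) = 1 + M$)
$X{\left(h \right)} = - 9 h^{2}$
$- (D{\left(A,n{\left(-1,-5 \right)} \right)} + - \frac{8}{-2} \left(3 + b{\left(3 \right)}\right) X{\left(20 \right)}) = - (\left(-1\right) \left(-5\right) + - \frac{8}{-2} \left(3 + \left(1 + 3\right)\right) \left(- 9 \cdot 20^{2}\right)) = - (5 + \left(-8\right) \left(- \frac{1}{2}\right) \left(3 + 4\right) \left(\left(-9\right) 400\right)) = - (5 + 4 \cdot 7 \left(-3600\right)) = - (5 + 28 \left(-3600\right)) = - (5 - 100800) = \left(-1\right) \left(-100795\right) = 100795$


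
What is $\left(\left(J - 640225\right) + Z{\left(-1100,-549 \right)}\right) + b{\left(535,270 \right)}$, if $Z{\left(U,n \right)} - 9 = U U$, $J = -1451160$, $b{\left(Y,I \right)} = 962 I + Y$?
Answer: $-621101$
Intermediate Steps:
$b{\left(Y,I \right)} = Y + 962 I$
$Z{\left(U,n \right)} = 9 + U^{2}$ ($Z{\left(U,n \right)} = 9 + U U = 9 + U^{2}$)
$\left(\left(J - 640225\right) + Z{\left(-1100,-549 \right)}\right) + b{\left(535,270 \right)} = \left(\left(-1451160 - 640225\right) + \left(9 + \left(-1100\right)^{2}\right)\right) + \left(535 + 962 \cdot 270\right) = \left(-2091385 + \left(9 + 1210000\right)\right) + \left(535 + 259740\right) = \left(-2091385 + 1210009\right) + 260275 = -881376 + 260275 = -621101$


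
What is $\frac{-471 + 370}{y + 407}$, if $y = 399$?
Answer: $- \frac{101}{806} \approx -0.12531$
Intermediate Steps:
$\frac{-471 + 370}{y + 407} = \frac{-471 + 370}{399 + 407} = - \frac{101}{806}$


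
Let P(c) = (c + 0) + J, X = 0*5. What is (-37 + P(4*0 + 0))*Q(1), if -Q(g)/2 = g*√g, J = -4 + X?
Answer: 82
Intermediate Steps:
X = 0
J = -4 (J = -4 + 0 = -4)
Q(g) = -2*g^(3/2) (Q(g) = -2*g*√g = -2*g^(3/2))
P(c) = -4 + c (P(c) = (c + 0) - 4 = c - 4 = -4 + c)
(-37 + P(4*0 + 0))*Q(1) = (-37 + (-4 + (4*0 + 0)))*(-2*1^(3/2)) = (-37 + (-4 + (0 + 0)))*(-2*1) = (-37 + (-4 + 0))*(-2) = (-37 - 4)*(-2) = -41*(-2) = 82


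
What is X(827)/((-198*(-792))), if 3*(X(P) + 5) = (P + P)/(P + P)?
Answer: -7/235224 ≈ -2.9759e-5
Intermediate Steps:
X(P) = -14/3 (X(P) = -5 + ((P + P)/(P + P))/3 = -5 + ((2*P)/((2*P)))/3 = -5 + ((2*P)*(1/(2*P)))/3 = -5 + (1/3)*1 = -5 + 1/3 = -14/3)
X(827)/((-198*(-792))) = -14/(3*((-198*(-792)))) = -14/3/156816 = -14/3*1/156816 = -7/235224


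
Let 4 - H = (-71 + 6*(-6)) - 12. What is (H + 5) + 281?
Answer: 409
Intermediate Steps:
H = 123 (H = 4 - ((-71 + 6*(-6)) - 12) = 4 - ((-71 - 36) - 12) = 4 - (-107 - 12) = 4 - 1*(-119) = 4 + 119 = 123)
(H + 5) + 281 = (123 + 5) + 281 = 128 + 281 = 409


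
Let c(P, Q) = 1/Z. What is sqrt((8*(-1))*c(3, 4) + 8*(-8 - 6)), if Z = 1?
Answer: 2*I*sqrt(30) ≈ 10.954*I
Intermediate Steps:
c(P, Q) = 1 (c(P, Q) = 1/1 = 1*1 = 1)
sqrt((8*(-1))*c(3, 4) + 8*(-8 - 6)) = sqrt((8*(-1))*1 + 8*(-8 - 6)) = sqrt(-8*1 + 8*(-14)) = sqrt(-8 - 112) = sqrt(-120) = 2*I*sqrt(30)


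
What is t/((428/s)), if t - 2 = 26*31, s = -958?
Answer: -193516/107 ≈ -1808.6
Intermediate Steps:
t = 808 (t = 2 + 26*31 = 2 + 806 = 808)
t/((428/s)) = 808/((428/(-958))) = 808/((428*(-1/958))) = 808/(-214/479) = 808*(-479/214) = -193516/107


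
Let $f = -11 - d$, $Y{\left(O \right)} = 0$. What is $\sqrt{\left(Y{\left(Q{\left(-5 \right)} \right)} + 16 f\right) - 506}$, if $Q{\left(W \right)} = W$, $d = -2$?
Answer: $5 i \sqrt{26} \approx 25.495 i$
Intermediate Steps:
$f = -9$ ($f = -11 - -2 = -11 + 2 = -9$)
$\sqrt{\left(Y{\left(Q{\left(-5 \right)} \right)} + 16 f\right) - 506} = \sqrt{\left(0 + 16 \left(-9\right)\right) - 506} = \sqrt{\left(0 - 144\right) - 506} = \sqrt{-144 - 506} = \sqrt{-650} = 5 i \sqrt{26}$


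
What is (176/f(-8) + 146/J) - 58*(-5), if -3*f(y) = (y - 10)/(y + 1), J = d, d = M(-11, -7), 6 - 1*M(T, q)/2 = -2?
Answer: 2251/24 ≈ 93.792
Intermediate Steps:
M(T, q) = 16 (M(T, q) = 12 - 2*(-2) = 12 + 4 = 16)
d = 16
J = 16
f(y) = -(-10 + y)/(3*(1 + y)) (f(y) = -(y - 10)/(3*(y + 1)) = -(-10 + y)/(3*(1 + y)))
(176/f(-8) + 146/J) - 58*(-5) = (176/(((10 - 1*(-8))/(3*(1 - 8)))) + 146/16) - 58*(-5) = (176/(((1/3)*(10 + 8)/(-7))) + 146*(1/16)) - 1*(-290) = (176/(((1/3)*(-1/7)*18)) + 73/8) + 290 = (176/(-6/7) + 73/8) + 290 = (176*(-7/6) + 73/8) + 290 = (-616/3 + 73/8) + 290 = -4709/24 + 290 = 2251/24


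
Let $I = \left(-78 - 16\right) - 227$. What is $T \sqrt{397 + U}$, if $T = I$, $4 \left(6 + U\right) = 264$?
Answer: $- 321 \sqrt{457} \approx -6862.2$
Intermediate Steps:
$U = 60$ ($U = -6 + \frac{1}{4} \cdot 264 = -6 + 66 = 60$)
$I = -321$ ($I = -94 - 227 = -321$)
$T = -321$
$T \sqrt{397 + U} = - 321 \sqrt{397 + 60} = - 321 \sqrt{457}$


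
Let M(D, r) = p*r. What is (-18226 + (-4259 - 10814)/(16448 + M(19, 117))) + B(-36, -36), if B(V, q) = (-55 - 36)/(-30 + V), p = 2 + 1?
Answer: -20207251993/1108734 ≈ -18226.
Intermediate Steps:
p = 3
B(V, q) = -91/(-30 + V)
M(D, r) = 3*r
(-18226 + (-4259 - 10814)/(16448 + M(19, 117))) + B(-36, -36) = (-18226 + (-4259 - 10814)/(16448 + 3*117)) - 91/(-30 - 36) = (-18226 - 15073/(16448 + 351)) - 91/(-66) = (-18226 - 15073/16799) - 91*(-1/66) = (-18226 - 15073*1/16799) + 91/66 = (-18226 - 15073/16799) + 91/66 = -306193647/16799 + 91/66 = -20207251993/1108734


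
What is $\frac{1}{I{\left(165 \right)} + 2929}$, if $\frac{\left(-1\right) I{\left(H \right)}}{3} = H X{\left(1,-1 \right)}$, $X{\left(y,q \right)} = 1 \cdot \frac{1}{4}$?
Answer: $\frac{4}{11221} \approx 0.00035647$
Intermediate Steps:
$X{\left(y,q \right)} = \frac{1}{4}$ ($X{\left(y,q \right)} = 1 \cdot \frac{1}{4} = \frac{1}{4}$)
$I{\left(H \right)} = - \frac{3 H}{4}$ ($I{\left(H \right)} = - 3 H \frac{1}{4} = - 3 \frac{H}{4} = - \frac{3 H}{4}$)
$\frac{1}{I{\left(165 \right)} + 2929} = \frac{1}{\left(- \frac{3}{4}\right) 165 + 2929} = \frac{1}{- \frac{495}{4} + 2929} = \frac{1}{\frac{11221}{4}} = \frac{4}{11221}$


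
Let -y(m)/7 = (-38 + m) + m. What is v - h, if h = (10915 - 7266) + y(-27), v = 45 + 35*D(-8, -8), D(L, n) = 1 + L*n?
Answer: -1973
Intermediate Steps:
y(m) = 266 - 14*m (y(m) = -7*((-38 + m) + m) = -7*(-38 + 2*m) = 266 - 14*m)
v = 2320 (v = 45 + 35*(1 - 8*(-8)) = 45 + 35*(1 + 64) = 45 + 35*65 = 45 + 2275 = 2320)
h = 4293 (h = (10915 - 7266) + (266 - 14*(-27)) = 3649 + (266 + 378) = 3649 + 644 = 4293)
v - h = 2320 - 1*4293 = 2320 - 4293 = -1973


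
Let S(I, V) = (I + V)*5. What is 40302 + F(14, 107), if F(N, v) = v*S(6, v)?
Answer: 100757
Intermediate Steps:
S(I, V) = 5*I + 5*V
F(N, v) = v*(30 + 5*v) (F(N, v) = v*(5*6 + 5*v) = v*(30 + 5*v))
40302 + F(14, 107) = 40302 + 5*107*(6 + 107) = 40302 + 5*107*113 = 40302 + 60455 = 100757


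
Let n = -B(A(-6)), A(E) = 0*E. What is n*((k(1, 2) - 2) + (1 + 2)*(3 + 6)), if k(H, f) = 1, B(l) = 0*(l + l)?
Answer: 0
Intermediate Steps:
A(E) = 0
B(l) = 0 (B(l) = 0*(2*l) = 0)
n = 0 (n = -1*0 = 0)
n*((k(1, 2) - 2) + (1 + 2)*(3 + 6)) = 0*((1 - 2) + (1 + 2)*(3 + 6)) = 0*(-1 + 3*9) = 0*(-1 + 27) = 0*26 = 0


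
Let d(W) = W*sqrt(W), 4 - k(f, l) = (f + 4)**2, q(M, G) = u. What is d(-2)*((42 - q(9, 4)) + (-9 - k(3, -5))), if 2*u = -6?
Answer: -162*I*sqrt(2) ≈ -229.1*I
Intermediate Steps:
u = -3 (u = (1/2)*(-6) = -3)
q(M, G) = -3
k(f, l) = 4 - (4 + f)**2 (k(f, l) = 4 - (f + 4)**2 = 4 - (4 + f)**2)
d(W) = W**(3/2)
d(-2)*((42 - q(9, 4)) + (-9 - k(3, -5))) = (-2)**(3/2)*((42 - 1*(-3)) + (-9 - (4 - (4 + 3)**2))) = (-2*I*sqrt(2))*((42 + 3) + (-9 - (4 - 1*7**2))) = (-2*I*sqrt(2))*(45 + (-9 - (4 - 1*49))) = (-2*I*sqrt(2))*(45 + (-9 - (4 - 49))) = (-2*I*sqrt(2))*(45 + (-9 - 1*(-45))) = (-2*I*sqrt(2))*(45 + (-9 + 45)) = (-2*I*sqrt(2))*(45 + 36) = -2*I*sqrt(2)*81 = -162*I*sqrt(2)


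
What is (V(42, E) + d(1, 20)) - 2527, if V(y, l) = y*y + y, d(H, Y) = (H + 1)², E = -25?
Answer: -717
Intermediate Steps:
d(H, Y) = (1 + H)²
V(y, l) = y + y² (V(y, l) = y² + y = y + y²)
(V(42, E) + d(1, 20)) - 2527 = (42*(1 + 42) + (1 + 1)²) - 2527 = (42*43 + 2²) - 2527 = (1806 + 4) - 2527 = 1810 - 2527 = -717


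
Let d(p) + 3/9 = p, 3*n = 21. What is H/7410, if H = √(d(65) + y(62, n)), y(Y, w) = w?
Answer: √645/22230 ≈ 0.0011425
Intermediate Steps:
n = 7 (n = (⅓)*21 = 7)
d(p) = -⅓ + p
H = √645/3 (H = √((-⅓ + 65) + 7) = √(194/3 + 7) = √(215/3) = √645/3 ≈ 8.4656)
H/7410 = (√645/3)/7410 = (√645/3)*(1/7410) = √645/22230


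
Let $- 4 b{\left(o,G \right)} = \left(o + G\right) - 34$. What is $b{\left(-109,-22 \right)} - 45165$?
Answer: $- \frac{180495}{4} \approx -45124.0$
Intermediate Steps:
$b{\left(o,G \right)} = \frac{17}{2} - \frac{G}{4} - \frac{o}{4}$ ($b{\left(o,G \right)} = - \frac{\left(o + G\right) - 34}{4} = - \frac{\left(G + o\right) - 34}{4} = - \frac{-34 + G + o}{4} = \frac{17}{2} - \frac{G}{4} - \frac{o}{4}$)
$b{\left(-109,-22 \right)} - 45165 = \left(\frac{17}{2} - - \frac{11}{2} - - \frac{109}{4}\right) - 45165 = \left(\frac{17}{2} + \frac{11}{2} + \frac{109}{4}\right) - 45165 = \frac{165}{4} - 45165 = - \frac{180495}{4}$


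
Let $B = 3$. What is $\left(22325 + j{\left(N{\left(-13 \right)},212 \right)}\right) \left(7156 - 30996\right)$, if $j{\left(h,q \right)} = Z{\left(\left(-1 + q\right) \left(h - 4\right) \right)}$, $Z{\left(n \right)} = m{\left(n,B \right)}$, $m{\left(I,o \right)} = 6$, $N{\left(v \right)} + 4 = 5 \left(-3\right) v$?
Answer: $-532371040$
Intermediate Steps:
$N{\left(v \right)} = -4 - 15 v$ ($N{\left(v \right)} = -4 + 5 \left(-3\right) v = -4 - 15 v$)
$Z{\left(n \right)} = 6$
$j{\left(h,q \right)} = 6$
$\left(22325 + j{\left(N{\left(-13 \right)},212 \right)}\right) \left(7156 - 30996\right) = \left(22325 + 6\right) \left(7156 - 30996\right) = 22331 \left(-23840\right) = -532371040$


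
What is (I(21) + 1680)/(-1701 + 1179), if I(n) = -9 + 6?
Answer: -559/174 ≈ -3.2126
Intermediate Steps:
I(n) = -3
(I(21) + 1680)/(-1701 + 1179) = (-3 + 1680)/(-1701 + 1179) = 1677/(-522) = 1677*(-1/522) = -559/174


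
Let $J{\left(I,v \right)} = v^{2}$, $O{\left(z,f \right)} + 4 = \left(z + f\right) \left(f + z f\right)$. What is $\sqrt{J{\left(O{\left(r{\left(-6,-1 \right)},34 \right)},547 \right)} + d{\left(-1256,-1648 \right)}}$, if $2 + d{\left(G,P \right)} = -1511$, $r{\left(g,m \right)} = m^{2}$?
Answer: $4 \sqrt{18606} \approx 545.62$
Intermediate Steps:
$d{\left(G,P \right)} = -1513$ ($d{\left(G,P \right)} = -2 - 1511 = -1513$)
$O{\left(z,f \right)} = -4 + \left(f + z\right) \left(f + f z\right)$ ($O{\left(z,f \right)} = -4 + \left(z + f\right) \left(f + z f\right) = -4 + \left(f + z\right) \left(f + f z\right)$)
$\sqrt{J{\left(O{\left(r{\left(-6,-1 \right)},34 \right)},547 \right)} + d{\left(-1256,-1648 \right)}} = \sqrt{547^{2} - 1513} = \sqrt{299209 - 1513} = \sqrt{297696} = 4 \sqrt{18606}$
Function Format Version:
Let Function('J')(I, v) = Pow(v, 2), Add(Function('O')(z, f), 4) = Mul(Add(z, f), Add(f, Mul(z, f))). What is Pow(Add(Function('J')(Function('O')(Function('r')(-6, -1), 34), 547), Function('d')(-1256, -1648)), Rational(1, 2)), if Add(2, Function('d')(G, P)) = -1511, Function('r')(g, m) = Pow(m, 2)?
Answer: Mul(4, Pow(18606, Rational(1, 2))) ≈ 545.62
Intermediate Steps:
Function('d')(G, P) = -1513 (Function('d')(G, P) = Add(-2, -1511) = -1513)
Function('O')(z, f) = Add(-4, Mul(Add(f, z), Add(f, Mul(f, z)))) (Function('O')(z, f) = Add(-4, Mul(Add(z, f), Add(f, Mul(z, f)))) = Add(-4, Mul(Add(f, z), Add(f, Mul(f, z)))))
Pow(Add(Function('J')(Function('O')(Function('r')(-6, -1), 34), 547), Function('d')(-1256, -1648)), Rational(1, 2)) = Pow(Add(Pow(547, 2), -1513), Rational(1, 2)) = Pow(Add(299209, -1513), Rational(1, 2)) = Pow(297696, Rational(1, 2)) = Mul(4, Pow(18606, Rational(1, 2)))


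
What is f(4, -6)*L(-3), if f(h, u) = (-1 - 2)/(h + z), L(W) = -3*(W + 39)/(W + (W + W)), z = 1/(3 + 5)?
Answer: -96/11 ≈ -8.7273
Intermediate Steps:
z = ⅛ (z = 1/8 = ⅛ ≈ 0.12500)
L(W) = -(39 + W)/W (L(W) = -3*(39 + W)/(W + 2*W) = -3*(39 + W)/(3*W) = -(39 + W)/W)
f(h, u) = -3/(⅛ + h) (f(h, u) = (-1 - 2)/(h + ⅛) = -3/(⅛ + h))
f(4, -6)*L(-3) = (-24/(1 + 8*4))*((-39 - 1*(-3))/(-3)) = (-24/(1 + 32))*(-(-39 + 3)/3) = (-24/33)*(-⅓*(-36)) = -24*1/33*12 = -8/11*12 = -96/11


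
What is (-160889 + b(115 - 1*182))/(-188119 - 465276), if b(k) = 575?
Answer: 160314/653395 ≈ 0.24536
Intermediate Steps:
(-160889 + b(115 - 1*182))/(-188119 - 465276) = (-160889 + 575)/(-188119 - 465276) = -160314/(-653395) = -160314*(-1/653395) = 160314/653395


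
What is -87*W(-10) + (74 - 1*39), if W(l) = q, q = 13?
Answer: -1096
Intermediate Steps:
W(l) = 13
-87*W(-10) + (74 - 1*39) = -87*13 + (74 - 1*39) = -1131 + (74 - 39) = -1131 + 35 = -1096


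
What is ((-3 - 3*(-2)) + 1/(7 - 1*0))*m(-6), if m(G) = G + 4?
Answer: -44/7 ≈ -6.2857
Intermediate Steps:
m(G) = 4 + G
((-3 - 3*(-2)) + 1/(7 - 1*0))*m(-6) = ((-3 - 3*(-2)) + 1/(7 - 1*0))*(4 - 6) = ((-3 + 6) + 1/(7 + 0))*(-2) = (3 + 1/7)*(-2) = (3 + ⅐)*(-2) = (22/7)*(-2) = -44/7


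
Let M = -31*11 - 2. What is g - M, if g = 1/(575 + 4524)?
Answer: 1748958/5099 ≈ 343.00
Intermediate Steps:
M = -343 (M = -341 - 2 = -343)
g = 1/5099 ≈ 0.00019612
g - M = 1/5099 - 1*(-343) = 1/5099 + 343 = 1748958/5099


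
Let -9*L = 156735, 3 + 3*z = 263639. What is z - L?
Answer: 315881/3 ≈ 1.0529e+5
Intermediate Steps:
z = 263636/3 (z = -1 + (⅓)*263639 = -1 + 263639/3 = 263636/3 ≈ 87879.)
L = -17415 (L = -⅑*156735 = -17415)
z - L = 263636/3 - 1*(-17415) = 263636/3 + 17415 = 315881/3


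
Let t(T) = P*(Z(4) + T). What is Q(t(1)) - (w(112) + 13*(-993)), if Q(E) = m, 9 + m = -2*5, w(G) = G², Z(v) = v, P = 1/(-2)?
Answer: 346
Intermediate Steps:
P = -½ ≈ -0.50000
t(T) = -2 - T/2 (t(T) = -(4 + T)/2 = -2 - T/2)
m = -19 (m = -9 - 2*5 = -9 - 10 = -19)
Q(E) = -19
Q(t(1)) - (w(112) + 13*(-993)) = -19 - (112² + 13*(-993)) = -19 - (12544 - 12909) = -19 - 1*(-365) = -19 + 365 = 346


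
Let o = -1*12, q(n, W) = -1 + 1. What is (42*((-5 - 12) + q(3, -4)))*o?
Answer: 8568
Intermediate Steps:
q(n, W) = 0
o = -12
(42*((-5 - 12) + q(3, -4)))*o = (42*((-5 - 12) + 0))*(-12) = (42*(-17 + 0))*(-12) = (42*(-17))*(-12) = -714*(-12) = 8568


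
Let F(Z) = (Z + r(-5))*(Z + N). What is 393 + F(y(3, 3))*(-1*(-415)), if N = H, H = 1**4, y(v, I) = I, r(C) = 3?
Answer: 10353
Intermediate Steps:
H = 1
N = 1
F(Z) = (1 + Z)*(3 + Z) (F(Z) = (Z + 3)*(Z + 1) = (3 + Z)*(1 + Z) = (1 + Z)*(3 + Z))
393 + F(y(3, 3))*(-1*(-415)) = 393 + (3 + 3**2 + 4*3)*(-1*(-415)) = 393 + (3 + 9 + 12)*415 = 393 + 24*415 = 393 + 9960 = 10353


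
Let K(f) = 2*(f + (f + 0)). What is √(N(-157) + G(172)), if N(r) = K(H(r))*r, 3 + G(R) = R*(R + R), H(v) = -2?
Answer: √60421 ≈ 245.81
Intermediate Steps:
K(f) = 4*f (K(f) = 2*(f + f) = 2*(2*f) = 4*f)
G(R) = -3 + 2*R² (G(R) = -3 + R*(R + R) = -3 + R*(2*R) = -3 + 2*R²)
N(r) = -8*r (N(r) = (4*(-2))*r = -8*r)
√(N(-157) + G(172)) = √(-8*(-157) + (-3 + 2*172²)) = √(1256 + (-3 + 2*29584)) = √(1256 + (-3 + 59168)) = √(1256 + 59165) = √60421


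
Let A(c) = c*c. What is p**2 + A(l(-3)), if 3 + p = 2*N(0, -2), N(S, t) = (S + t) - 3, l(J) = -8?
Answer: 233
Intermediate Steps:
A(c) = c**2
N(S, t) = -3 + S + t
p = -13 (p = -3 + 2*(-3 + 0 - 2) = -3 + 2*(-5) = -3 - 10 = -13)
p**2 + A(l(-3)) = (-13)**2 + (-8)**2 = 169 + 64 = 233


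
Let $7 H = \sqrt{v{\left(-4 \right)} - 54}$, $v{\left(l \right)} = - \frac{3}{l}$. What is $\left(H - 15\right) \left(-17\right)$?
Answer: $255 - \frac{17 i \sqrt{213}}{14} \approx 255.0 - 17.722 i$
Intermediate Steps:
$H = \frac{i \sqrt{213}}{14}$ ($H = \frac{\sqrt{- \frac{3}{-4} - 54}}{7} = \frac{\sqrt{\left(-3\right) \left(- \frac{1}{4}\right) - 54}}{7} = \frac{\sqrt{\frac{3}{4} - 54}}{7} = \frac{\sqrt{- \frac{213}{4}}}{7} = \frac{\frac{1}{2} i \sqrt{213}}{7} = \frac{i \sqrt{213}}{14} \approx 1.0425 i$)
$\left(H - 15\right) \left(-17\right) = \left(\frac{i \sqrt{213}}{14} - 15\right) \left(-17\right) = \left(-15 + \frac{i \sqrt{213}}{14}\right) \left(-17\right) = 255 - \frac{17 i \sqrt{213}}{14}$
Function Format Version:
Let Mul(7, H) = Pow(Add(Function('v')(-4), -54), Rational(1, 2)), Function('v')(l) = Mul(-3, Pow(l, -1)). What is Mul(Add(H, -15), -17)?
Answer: Add(255, Mul(Rational(-17, 14), I, Pow(213, Rational(1, 2)))) ≈ Add(255.00, Mul(-17.722, I))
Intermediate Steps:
H = Mul(Rational(1, 14), I, Pow(213, Rational(1, 2))) (H = Mul(Rational(1, 7), Pow(Add(Mul(-3, Pow(-4, -1)), -54), Rational(1, 2))) = Mul(Rational(1, 7), Pow(Add(Mul(-3, Rational(-1, 4)), -54), Rational(1, 2))) = Mul(Rational(1, 7), Pow(Add(Rational(3, 4), -54), Rational(1, 2))) = Mul(Rational(1, 7), Pow(Rational(-213, 4), Rational(1, 2))) = Mul(Rational(1, 7), Mul(Rational(1, 2), I, Pow(213, Rational(1, 2)))) = Mul(Rational(1, 14), I, Pow(213, Rational(1, 2))) ≈ Mul(1.0425, I))
Mul(Add(H, -15), -17) = Mul(Add(Mul(Rational(1, 14), I, Pow(213, Rational(1, 2))), -15), -17) = Mul(Add(-15, Mul(Rational(1, 14), I, Pow(213, Rational(1, 2)))), -17) = Add(255, Mul(Rational(-17, 14), I, Pow(213, Rational(1, 2))))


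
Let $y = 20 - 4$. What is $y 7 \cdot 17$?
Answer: $1904$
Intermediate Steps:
$y = 16$
$y 7 \cdot 17 = 16 \cdot 7 \cdot 17 = 112 \cdot 17 = 1904$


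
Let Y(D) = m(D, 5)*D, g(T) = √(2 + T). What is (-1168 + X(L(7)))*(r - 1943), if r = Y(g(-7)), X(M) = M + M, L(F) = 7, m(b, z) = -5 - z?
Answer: 2242222 + 11540*I*√5 ≈ 2.2422e+6 + 25804.0*I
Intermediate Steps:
X(M) = 2*M
Y(D) = -10*D (Y(D) = (-5 - 1*5)*D = (-5 - 5)*D = -10*D)
r = -10*I*√5 (r = -10*√(2 - 7) = -10*I*√5 ≈ -22.361*I)
(-1168 + X(L(7)))*(r - 1943) = (-1168 + 2*7)*(-10*I*√5 - 1943) = (-1168 + 14)*(-1943 - 10*I*√5) = -1154*(-1943 - 10*I*√5) = 2242222 + 11540*I*√5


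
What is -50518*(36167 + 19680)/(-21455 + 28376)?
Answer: -2821278746/6921 ≈ -4.0764e+5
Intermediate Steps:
-50518*(36167 + 19680)/(-21455 + 28376) = -50518/(6921/55847) = -50518/(6921*(1/55847)) = -50518/6921/55847 = -50518*55847/6921 = -2821278746/6921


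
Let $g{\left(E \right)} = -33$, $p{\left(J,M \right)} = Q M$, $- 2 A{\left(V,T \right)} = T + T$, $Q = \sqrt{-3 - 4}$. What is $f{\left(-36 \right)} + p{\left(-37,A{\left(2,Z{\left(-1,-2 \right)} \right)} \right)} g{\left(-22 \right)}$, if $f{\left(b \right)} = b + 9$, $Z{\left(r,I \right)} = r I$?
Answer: $-27 + 66 i \sqrt{7} \approx -27.0 + 174.62 i$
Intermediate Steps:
$Z{\left(r,I \right)} = I r$
$Q = i \sqrt{7}$ ($Q = \sqrt{-7} = i \sqrt{7} \approx 2.6458 i$)
$A{\left(V,T \right)} = - T$ ($A{\left(V,T \right)} = - \frac{T + T}{2} = - \frac{2 T}{2} = - T$)
$p{\left(J,M \right)} = i M \sqrt{7}$ ($p{\left(J,M \right)} = i \sqrt{7} M = i M \sqrt{7}$)
$f{\left(b \right)} = 9 + b$
$f{\left(-36 \right)} + p{\left(-37,A{\left(2,Z{\left(-1,-2 \right)} \right)} \right)} g{\left(-22 \right)} = \left(9 - 36\right) + i \left(- \left(-2\right) \left(-1\right)\right) \sqrt{7} \left(-33\right) = -27 + i \left(\left(-1\right) 2\right) \sqrt{7} \left(-33\right) = -27 + i \left(-2\right) \sqrt{7} \left(-33\right) = -27 + - 2 i \sqrt{7} \left(-33\right) = -27 + 66 i \sqrt{7}$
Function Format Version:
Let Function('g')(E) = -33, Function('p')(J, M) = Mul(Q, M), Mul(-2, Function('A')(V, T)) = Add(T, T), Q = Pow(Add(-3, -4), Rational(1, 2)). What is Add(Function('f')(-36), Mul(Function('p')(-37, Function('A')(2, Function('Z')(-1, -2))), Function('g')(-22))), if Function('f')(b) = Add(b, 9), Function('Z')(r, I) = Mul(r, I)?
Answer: Add(-27, Mul(66, I, Pow(7, Rational(1, 2)))) ≈ Add(-27.000, Mul(174.62, I))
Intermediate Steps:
Function('Z')(r, I) = Mul(I, r)
Q = Mul(I, Pow(7, Rational(1, 2))) (Q = Pow(-7, Rational(1, 2)) = Mul(I, Pow(7, Rational(1, 2))) ≈ Mul(2.6458, I))
Function('A')(V, T) = Mul(-1, T) (Function('A')(V, T) = Mul(Rational(-1, 2), Add(T, T)) = Mul(Rational(-1, 2), Mul(2, T)) = Mul(-1, T))
Function('p')(J, M) = Mul(I, M, Pow(7, Rational(1, 2))) (Function('p')(J, M) = Mul(Mul(I, Pow(7, Rational(1, 2))), M) = Mul(I, M, Pow(7, Rational(1, 2))))
Function('f')(b) = Add(9, b)
Add(Function('f')(-36), Mul(Function('p')(-37, Function('A')(2, Function('Z')(-1, -2))), Function('g')(-22))) = Add(Add(9, -36), Mul(Mul(I, Mul(-1, Mul(-2, -1)), Pow(7, Rational(1, 2))), -33)) = Add(-27, Mul(Mul(I, Mul(-1, 2), Pow(7, Rational(1, 2))), -33)) = Add(-27, Mul(Mul(I, -2, Pow(7, Rational(1, 2))), -33)) = Add(-27, Mul(Mul(-2, I, Pow(7, Rational(1, 2))), -33)) = Add(-27, Mul(66, I, Pow(7, Rational(1, 2))))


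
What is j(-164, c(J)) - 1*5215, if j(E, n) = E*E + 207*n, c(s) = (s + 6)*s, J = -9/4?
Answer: 318951/16 ≈ 19934.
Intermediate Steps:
J = -9/4 (J = -9*¼ = -9/4 ≈ -2.2500)
c(s) = s*(6 + s) (c(s) = (6 + s)*s = s*(6 + s))
j(E, n) = E² + 207*n
j(-164, c(J)) - 1*5215 = ((-164)² + 207*(-9*(6 - 9/4)/4)) - 1*5215 = (26896 + 207*(-9/4*15/4)) - 5215 = (26896 + 207*(-135/16)) - 5215 = (26896 - 27945/16) - 5215 = 402391/16 - 5215 = 318951/16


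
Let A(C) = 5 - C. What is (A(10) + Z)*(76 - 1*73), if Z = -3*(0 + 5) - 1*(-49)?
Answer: 87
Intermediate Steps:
Z = 34 (Z = -3*5 + 49 = -15 + 49 = 34)
(A(10) + Z)*(76 - 1*73) = ((5 - 1*10) + 34)*(76 - 1*73) = ((5 - 10) + 34)*(76 - 73) = (-5 + 34)*3 = 29*3 = 87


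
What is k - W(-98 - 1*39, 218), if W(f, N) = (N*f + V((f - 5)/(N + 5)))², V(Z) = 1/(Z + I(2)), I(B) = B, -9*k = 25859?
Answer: -741863259102473/831744 ≈ -8.9194e+8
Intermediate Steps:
k = -25859/9 (k = -⅑*25859 = -25859/9 ≈ -2873.2)
V(Z) = 1/(2 + Z) (V(Z) = 1/(Z + 2) = 1/(2 + Z))
W(f, N) = (1/(2 + (-5 + f)/(5 + N)) + N*f)² (W(f, N) = (N*f + 1/(2 + (f - 5)/(N + 5)))² = (N*f + 1/(2 + (-5 + f)/(5 + N)))² = (1/(2 + (-5 + f)/(5 + N)) + N*f)²)
k - W(-98 - 1*39, 218) = -25859/9 - (5 + 218 + 218*(-98 - 1*39)*(5 + (-98 - 1*39) + 2*218))²/(5 + (-98 - 1*39) + 2*218)² = -25859/9 - (5 + 218 + 218*(-98 - 39)*(5 + (-98 - 39) + 436))²/(5 + (-98 - 39) + 436)² = -25859/9 - (5 + 218 + 218*(-137)*(5 - 137 + 436))²/(5 - 137 + 436)² = -25859/9 - (5 + 218 + 218*(-137)*304)²/304² = -25859/9 - (5 + 218 - 9079264)²/92416 = -25859/9 - (-9079041)²/92416 = -25859/9 - 82428985479681/92416 = -741863259102473/831744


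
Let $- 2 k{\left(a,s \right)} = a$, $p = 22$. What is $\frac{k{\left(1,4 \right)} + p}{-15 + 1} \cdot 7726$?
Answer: $- \frac{166109}{14} \approx -11865.0$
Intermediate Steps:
$k{\left(a,s \right)} = - \frac{a}{2}$
$\frac{k{\left(1,4 \right)} + p}{-15 + 1} \cdot 7726 = \frac{\left(- \frac{1}{2}\right) 1 + 22}{-15 + 1} \cdot 7726 = \frac{- \frac{1}{2} + 22}{-14} \cdot 7726 = \frac{43}{2} \left(- \frac{1}{14}\right) 7726 = \left(- \frac{43}{28}\right) 7726 = - \frac{166109}{14}$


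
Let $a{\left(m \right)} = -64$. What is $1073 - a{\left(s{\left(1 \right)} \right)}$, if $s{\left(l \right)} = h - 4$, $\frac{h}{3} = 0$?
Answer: $1137$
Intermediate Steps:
$h = 0$ ($h = 3 \cdot 0 = 0$)
$s{\left(l \right)} = -4$ ($s{\left(l \right)} = 0 - 4 = -4$)
$1073 - a{\left(s{\left(1 \right)} \right)} = 1073 - -64 = 1073 + 64 = 1137$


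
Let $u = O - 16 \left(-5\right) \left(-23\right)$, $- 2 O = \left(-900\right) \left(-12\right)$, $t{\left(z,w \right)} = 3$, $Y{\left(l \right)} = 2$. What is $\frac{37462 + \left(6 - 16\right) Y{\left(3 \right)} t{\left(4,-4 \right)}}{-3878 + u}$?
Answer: $- \frac{18701}{5559} \approx -3.3641$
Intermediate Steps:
$O = -5400$ ($O = - \frac{\left(-900\right) \left(-12\right)}{2} = \left(- \frac{1}{2}\right) 10800 = -5400$)
$u = -7240$ ($u = -5400 - 16 \left(-5\right) \left(-23\right) = -5400 - \left(-80\right) \left(-23\right) = -5400 - 1840 = -7240$)
$\frac{37462 + \left(6 - 16\right) Y{\left(3 \right)} t{\left(4,-4 \right)}}{-3878 + u} = \frac{37462 + \left(6 - 16\right) 2 \cdot 3}{-3878 - 7240} = \frac{37462 + \left(6 - 16\right) 2 \cdot 3}{-11118} = \left(37462 + \left(-10\right) 2 \cdot 3\right) \left(- \frac{1}{11118}\right) = \left(37462 - 60\right) \left(- \frac{1}{11118}\right) = 37402 \left(- \frac{1}{11118}\right) = - \frac{18701}{5559}$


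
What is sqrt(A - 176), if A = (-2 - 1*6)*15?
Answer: 2*I*sqrt(74) ≈ 17.205*I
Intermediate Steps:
A = -120 (A = (-2 - 6)*15 = -8*15 = -120)
sqrt(A - 176) = sqrt(-120 - 176) = sqrt(-296) = 2*I*sqrt(74)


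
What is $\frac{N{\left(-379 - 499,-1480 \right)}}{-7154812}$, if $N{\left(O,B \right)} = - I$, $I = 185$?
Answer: $\frac{185}{7154812} \approx 2.5857 \cdot 10^{-5}$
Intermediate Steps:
$N{\left(O,B \right)} = -185$ ($N{\left(O,B \right)} = \left(-1\right) 185 = -185$)
$\frac{N{\left(-379 - 499,-1480 \right)}}{-7154812} = - \frac{185}{-7154812} = \left(-185\right) \left(- \frac{1}{7154812}\right) = \frac{185}{7154812}$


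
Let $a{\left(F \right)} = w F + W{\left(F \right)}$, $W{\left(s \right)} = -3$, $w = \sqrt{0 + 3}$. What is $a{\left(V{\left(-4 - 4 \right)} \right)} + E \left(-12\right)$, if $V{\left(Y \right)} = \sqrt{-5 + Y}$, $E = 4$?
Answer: $-51 + i \sqrt{39} \approx -51.0 + 6.245 i$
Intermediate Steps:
$w = \sqrt{3} \approx 1.732$
$a{\left(F \right)} = -3 + F \sqrt{3}$ ($a{\left(F \right)} = \sqrt{3} F - 3 = F \sqrt{3} - 3 = -3 + F \sqrt{3}$)
$a{\left(V{\left(-4 - 4 \right)} \right)} + E \left(-12\right) = \left(-3 + \sqrt{-5 - 8} \sqrt{3}\right) + 4 \left(-12\right) = \left(-3 + \sqrt{-5 - 8} \sqrt{3}\right) - 48 = \left(-3 + \sqrt{-13} \sqrt{3}\right) - 48 = \left(-3 + i \sqrt{13} \sqrt{3}\right) - 48 = \left(-3 + i \sqrt{39}\right) - 48 = -51 + i \sqrt{39}$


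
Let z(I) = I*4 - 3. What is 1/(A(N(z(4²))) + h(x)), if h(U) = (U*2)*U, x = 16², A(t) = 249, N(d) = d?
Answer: 1/131321 ≈ 7.6149e-6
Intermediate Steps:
z(I) = -3 + 4*I (z(I) = 4*I - 3 = -3 + 4*I)
x = 256
h(U) = 2*U² (h(U) = (2*U)*U = 2*U²)
1/(A(N(z(4²))) + h(x)) = 1/(249 + 2*256²) = 1/(249 + 2*65536) = 1/(249 + 131072) = 1/131321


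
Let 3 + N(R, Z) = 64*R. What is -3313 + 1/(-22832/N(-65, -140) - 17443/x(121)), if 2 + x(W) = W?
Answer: -231573235310/69898201 ≈ -3313.0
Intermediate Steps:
N(R, Z) = -3 + 64*R
x(W) = -2 + W
-3313 + 1/(-22832/N(-65, -140) - 17443/x(121)) = -3313 + 1/(-22832/(-3 + 64*(-65)) - 17443/(-2 + 121)) = -3313 + 1/(-22832/(-3 - 4160) - 17443/119) = -3313 + 1/(-22832/(-4163) - 17443*1/119) = -3313 + 1/(-22832*(-1/4163) - 17443/119) = -3313 + 1/(22832/4163 - 17443/119) = -3313 + 1/(-69898201/495397) = -3313 - 495397/69898201 = -231573235310/69898201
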